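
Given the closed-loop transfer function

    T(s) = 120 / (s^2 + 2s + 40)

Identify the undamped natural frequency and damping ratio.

Compare the denominator to the standard form s^2 + 2ζωₙs + ωₙ².
ωₙ² = 40, so ωₙ = √40 ≈ 6.325 rad/s.
2ζωₙ = 2, so ζ = 2/(2·√40) ≈ 0.1581.
With ζ = 0.1581 the response is underdamped.

ωₙ ≈ 6.325 rad/s, ζ ≈ 0.1581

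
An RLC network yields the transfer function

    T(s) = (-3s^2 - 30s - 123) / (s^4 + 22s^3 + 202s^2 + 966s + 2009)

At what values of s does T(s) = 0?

Set the numerator to zero: -3s^2 - 30s - 123 = 0, i.e. -3·(s^2 + 10s + 41) = 0.
Factoring: (s^2 + 10s + 41) = 0.

s = -5 + 4j, -5 - 4j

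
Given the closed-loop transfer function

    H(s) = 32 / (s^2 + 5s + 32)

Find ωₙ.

Compare the denominator to the standard form s^2 + 2ζωₙs + ωₙ².
ωₙ² = 32, so ωₙ = √32 ≈ 5.657 rad/s.

ωₙ ≈ 5.657 rad/s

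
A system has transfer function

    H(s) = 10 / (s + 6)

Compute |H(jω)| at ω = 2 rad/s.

|H(j2)| ≈ 1.581

Substitute s = j2: numerator = 10, denominator = 6 + j2.
|H(j2)| = |10| / |6 + j2| = 10 / 6.3246 ≈ 1.581.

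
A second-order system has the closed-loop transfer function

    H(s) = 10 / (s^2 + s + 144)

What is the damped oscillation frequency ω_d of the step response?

ω_d ≈ 11.99 rad/s

Comparing s^2 + s + 144 to s^2 + 2ζωₙs + ωₙ²: ωₙ = 12 rad/s and ζ = 1/(2·12) ≈ 0.04167.
ζωₙ = 1/2 = 0.5, so ω_d = ωₙ√(1−ζ²) = √(ωₙ² − (ζωₙ)²) = √(144 − 0.5²) = √143.75 ≈ 11.99 rad/s.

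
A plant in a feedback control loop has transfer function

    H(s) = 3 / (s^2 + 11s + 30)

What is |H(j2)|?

Substitute s = j2: numerator = 3, denominator = 26 + j22.
|H(j2)| = |3| / |26 + j22| = 3 / 34.059 ≈ 0.08808.

|H(j2)| ≈ 0.08808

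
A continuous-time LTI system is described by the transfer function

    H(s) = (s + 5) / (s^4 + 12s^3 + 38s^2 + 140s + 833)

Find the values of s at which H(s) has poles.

s = 1 + 4j, 1 - 4j, -7, -7

The poles are the roots of the denominator s^4 + 12s^3 + 38s^2 + 140s + 833 = 0.
Trying s = -7: the polynomial evaluates to 0, so (s + 7) is a factor.
Dividing out leaves s^3 + 5s^2 + 3s + 119 = 0.
This factors further as (s^2 - 2s + 17)(s + 7) = 0.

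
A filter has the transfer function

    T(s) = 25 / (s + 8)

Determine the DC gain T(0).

Set s = 0: T(0) = (25) / (8) = 25/8.

T(0) = 25/8 ≈ 3.125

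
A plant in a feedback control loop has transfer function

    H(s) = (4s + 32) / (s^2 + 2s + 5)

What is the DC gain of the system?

H(0) = 32/5 ≈ 6.400

Set s = 0: H(0) = (32) / (5) = 32/5.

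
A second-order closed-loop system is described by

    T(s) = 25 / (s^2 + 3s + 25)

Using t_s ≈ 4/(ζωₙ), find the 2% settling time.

t_s ≈ 2.667 s

Comparing s^2 + 3s + 25 to s^2 + 2ζωₙs + ωₙ²: ωₙ = 5 rad/s and ζ = 3/(2·5) = 0.3.
ζωₙ = 3/2 = 1.5, so t_s ≈ 4/(ζωₙ) = 4/1.5 ≈ 2.667 s.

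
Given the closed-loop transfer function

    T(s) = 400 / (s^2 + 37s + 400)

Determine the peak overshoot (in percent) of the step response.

%OS ≈ 0.0477%

Comparing s^2 + 37s + 400 to s^2 + 2ζωₙs + ωₙ²: ωₙ = 20 rad/s and ζ = 37/(2·20) = 0.925.
%OS = 100·exp(−πζ/√(1−ζ²)) = 100·exp(−π·0.925/√(1−0.925²)) ≈ 0.0477%.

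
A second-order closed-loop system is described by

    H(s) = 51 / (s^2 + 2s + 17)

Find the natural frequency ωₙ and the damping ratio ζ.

Compare the denominator to the standard form s^2 + 2ζωₙs + ωₙ².
ωₙ² = 17, so ωₙ = √17 ≈ 4.123 rad/s.
2ζωₙ = 2, so ζ = 2/(2·√17) ≈ 0.2425.

ωₙ ≈ 4.123 rad/s, ζ ≈ 0.2425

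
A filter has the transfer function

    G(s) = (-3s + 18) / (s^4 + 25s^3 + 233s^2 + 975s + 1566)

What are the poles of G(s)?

The poles are the roots of the denominator s^4 + 25s^3 + 233s^2 + 975s + 1566 = 0.
Trying s = -9: the polynomial evaluates to 0, so (s + 9) is a factor.
Dividing out leaves s^3 + 16s^2 + 89s + 174 = 0.
This factors further as (s^2 + 10s + 29)(s + 6) = 0.

s = -5 ± 2j, -9, -6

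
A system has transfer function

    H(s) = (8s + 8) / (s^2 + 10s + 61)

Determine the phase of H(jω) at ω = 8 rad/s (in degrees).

At s = j8: numerator = 8 + j64, denominator = -3 + j80.
∠H = ∠num − ∠den = 82.875° − (92.148°) = -9.273°.

∠H(j8) ≈ -9.273°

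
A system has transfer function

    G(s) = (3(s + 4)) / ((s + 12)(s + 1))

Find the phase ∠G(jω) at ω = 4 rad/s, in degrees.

∠G(j4) ≈ -49.40°

At s = j4: numerator = 12 + j12, denominator = -4 + j52.
∠G = ∠num − ∠den = 45° − (94.399°) = -49.40°.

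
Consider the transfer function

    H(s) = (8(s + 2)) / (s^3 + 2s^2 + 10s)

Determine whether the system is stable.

marginally stable

The denominator s^3 + 2s^2 + 10s factors as s(s^2 + 2s + 10), giving poles at s = 0, -1 ± 3j.
Since the simple pole(s) at s = 0 lie on the jω-axis with none in the right half-plane, the system is marginally stable.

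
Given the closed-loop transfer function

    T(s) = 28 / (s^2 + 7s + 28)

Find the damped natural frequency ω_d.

ω_d ≈ 3.969 rad/s

Comparing s^2 + 7s + 28 to s^2 + 2ζωₙs + ωₙ²: ωₙ = √28 ≈ 5.292 rad/s and ζ = 7/(2·√28) ≈ 0.6614.
ζωₙ = 7/2 = 3.5, so ω_d = ωₙ√(1−ζ²) = √(ωₙ² − (ζωₙ)²) = √(28 − 3.5²) = √15.75 ≈ 3.969 rad/s.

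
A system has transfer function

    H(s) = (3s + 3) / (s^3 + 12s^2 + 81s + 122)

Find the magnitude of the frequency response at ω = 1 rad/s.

Substitute s = j1: numerator = 3 + j3, denominator = 110 + j80.
|H(j1)| = |3 + j3| / |110 + j80| = 4.2426 / 136.01 ≈ 0.03119.

|H(j1)| ≈ 0.03119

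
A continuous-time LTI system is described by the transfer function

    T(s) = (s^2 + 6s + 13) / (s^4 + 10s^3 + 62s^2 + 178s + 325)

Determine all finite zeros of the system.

Set the numerator to zero: s^2 + 6s + 13 = 0.
Factoring: (s^2 + 6s + 13) = 0.

s = -3 + 2j, -3 - 2j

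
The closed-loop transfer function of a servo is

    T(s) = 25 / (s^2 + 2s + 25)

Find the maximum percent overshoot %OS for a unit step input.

%OS ≈ 52.7%

Comparing s^2 + 2s + 25 to s^2 + 2ζωₙs + ωₙ²: ωₙ = 5 rad/s and ζ = 2/(2·5) = 0.2.
%OS = 100·exp(−πζ/√(1−ζ²)) = 100·exp(−π·0.2/√(1−0.2²)) ≈ 52.7%.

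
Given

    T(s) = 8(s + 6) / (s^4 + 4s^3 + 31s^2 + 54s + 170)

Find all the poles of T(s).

The poles are the roots of the denominator s^4 + 4s^3 + 31s^2 + 54s + 170 = 0.
No real roots exist; factor into two real quadratics: (s^2 + 2s + 17)(s^2 + 2s + 10) = 0.
Each quadratic gives a conjugate pair via the quadratic formula.

s = -1 + 4j, -1 - 4j, -1 + 3j, -1 - 3j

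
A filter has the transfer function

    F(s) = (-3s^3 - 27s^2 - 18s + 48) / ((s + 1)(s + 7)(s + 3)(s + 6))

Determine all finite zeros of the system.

s = 1, -8, -2

Set the numerator to zero: -3s^3 - 27s^2 - 18s + 48 = 0, i.e. -3·(s^3 + 9s^2 + 6s - 16) = 0.
Factoring: (s - 1)(s + 8)(s + 2) = 0.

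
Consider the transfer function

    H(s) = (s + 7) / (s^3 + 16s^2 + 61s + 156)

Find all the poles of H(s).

The poles are the roots of the denominator s^3 + 16s^2 + 61s + 156 = 0.
Trying s = -12: the polynomial evaluates to 0, so (s + 12) is a factor.
Dividing out leaves s^2 + 4s + 13 = 0.
The quadratic formula then gives s = -2 ± 3j.

s = -12, -2 ± 3j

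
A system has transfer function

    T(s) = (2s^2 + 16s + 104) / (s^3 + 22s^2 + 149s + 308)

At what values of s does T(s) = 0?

s = -4 ± 6j

Set the numerator to zero: 2s^2 + 16s + 104 = 0, i.e. 2·(s^2 + 8s + 52) = 0.
Factoring: (s^2 + 8s + 52) = 0.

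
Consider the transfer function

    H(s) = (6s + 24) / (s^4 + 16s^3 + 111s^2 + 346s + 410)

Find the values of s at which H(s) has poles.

The poles are the roots of the denominator s^4 + 16s^3 + 111s^2 + 346s + 410 = 0.
No real roots exist; factor into two real quadratics: (s^2 + 6s + 10)(s^2 + 10s + 41) = 0.
Each quadratic gives a conjugate pair via the quadratic formula.

s = -3 + j, -3 - j, -5 + 4j, -5 - 4j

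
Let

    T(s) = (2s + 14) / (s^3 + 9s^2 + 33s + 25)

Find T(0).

Set s = 0: T(0) = (14) / (25) = 14/25.

T(0) = 14/25 ≈ 0.5600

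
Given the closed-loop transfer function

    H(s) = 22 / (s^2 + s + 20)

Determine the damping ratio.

Compare the denominator to the standard form s^2 + 2ζωₙs + ωₙ².
ωₙ² = 20, so ωₙ = √20 ≈ 4.472 rad/s.
2ζωₙ = 1, so ζ = 1/(2·√20) ≈ 0.1118.

ζ ≈ 0.1118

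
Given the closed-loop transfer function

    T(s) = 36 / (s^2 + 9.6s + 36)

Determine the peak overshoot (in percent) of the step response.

Comparing s^2 + 9.6s + 36 to s^2 + 2ζωₙs + ωₙ²: ωₙ = 6 rad/s and ζ = 9.6/(2·6) = 0.8.
%OS = 100·exp(−πζ/√(1−ζ²)) = 100·exp(−π·0.8/√(1−0.8²)) ≈ 1.52%.

%OS ≈ 1.52%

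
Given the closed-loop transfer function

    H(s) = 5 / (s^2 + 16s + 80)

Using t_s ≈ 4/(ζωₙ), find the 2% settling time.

Comparing s^2 + 16s + 80 to s^2 + 2ζωₙs + ωₙ²: ωₙ = √80 ≈ 8.944 rad/s and ζ = 16/(2·√80) ≈ 0.8944.
ζωₙ = 16/2 = 8, so t_s ≈ 4/(ζωₙ) = 4/8 = 0.5000 s.

t_s ≈ 0.5000 s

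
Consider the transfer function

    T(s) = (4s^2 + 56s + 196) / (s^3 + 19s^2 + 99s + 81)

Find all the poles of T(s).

s = -1, -9, -9

The poles are the roots of the denominator s^3 + 19s^2 + 99s + 81 = 0.
Trying s = -1: the polynomial evaluates to 0, so (s + 1) is a factor.
Dividing out leaves s^2 + 18s + 81 = 0.
Factoring the quadratic: (s + 9)^2 = 0.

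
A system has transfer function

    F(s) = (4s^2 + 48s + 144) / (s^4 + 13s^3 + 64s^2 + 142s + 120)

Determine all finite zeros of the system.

Set the numerator to zero: 4s^2 + 48s + 144 = 0, i.e. 4·(s^2 + 12s + 36) = 0.
Factoring: (s + 6)^2 = 0.

s = -6, -6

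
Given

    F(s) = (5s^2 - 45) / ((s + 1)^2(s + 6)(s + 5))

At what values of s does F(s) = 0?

s = 3, -3

Set the numerator to zero: 5s^2 - 45 = 0, i.e. 5·(s^2 - 9) = 0.
Factoring: (s - 3)(s + 3) = 0.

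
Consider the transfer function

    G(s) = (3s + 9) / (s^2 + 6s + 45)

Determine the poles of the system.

The poles are the roots of the denominator s^2 + 6s + 45 = 0.
Using the quadratic formula: s = (-6 ± √(-144))/2 = -3 ± 6j.

s = -3 ± 6j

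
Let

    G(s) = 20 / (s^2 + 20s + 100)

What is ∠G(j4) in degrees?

At s = j4: numerator = 20, denominator = 84 + j80.
∠G = ∠num − ∠den = 0° − (43.603°) = -43.60°.

∠G(j4) ≈ -43.60°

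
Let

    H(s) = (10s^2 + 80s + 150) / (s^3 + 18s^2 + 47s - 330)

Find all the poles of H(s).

s = -10, -11, 3

The poles are the roots of the denominator s^3 + 18s^2 + 47s - 330 = 0.
Trying s = -10: the polynomial evaluates to 0, so (s + 10) is a factor.
Dividing out leaves s^2 + 8s - 33 = 0.
Factoring the quadratic: (s + 11)(s - 3) = 0.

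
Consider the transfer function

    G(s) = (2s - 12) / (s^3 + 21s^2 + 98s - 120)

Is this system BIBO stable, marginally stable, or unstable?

The denominator s^3 + 21s^2 + 98s - 120 factors as (s - 1)(s + 10)(s + 12), giving poles at s = 1, -10, -12.
Since the pole(s) at s = 1 lie in the right half-plane, the system is unstable.

unstable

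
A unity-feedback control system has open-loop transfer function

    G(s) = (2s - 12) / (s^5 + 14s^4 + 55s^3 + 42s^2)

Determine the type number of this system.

Type 2

Factor s from the denominator: s^5 + 14s^4 + 55s^3 + 42s^2 = s^2·(s^3 + 14s^2 + 55s + 42).
There are 2 poles at the origin, so the system is Type 2.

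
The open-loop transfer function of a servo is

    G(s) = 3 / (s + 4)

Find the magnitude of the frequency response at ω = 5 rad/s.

|G(j5)| ≈ 0.4685

Substitute s = j5: numerator = 3, denominator = 4 + j5.
|G(j5)| = |3| / |4 + j5| = 3 / 6.4031 ≈ 0.4685.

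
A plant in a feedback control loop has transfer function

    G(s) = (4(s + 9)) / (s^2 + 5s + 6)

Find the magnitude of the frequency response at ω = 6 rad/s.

|G(j6)| ≈ 1.020

Substitute s = j6: numerator = 36 + j24, denominator = -30 + j30.
|G(j6)| = |36 + j24| / |-30 + j30| = 43.267 / 42.426 ≈ 1.020.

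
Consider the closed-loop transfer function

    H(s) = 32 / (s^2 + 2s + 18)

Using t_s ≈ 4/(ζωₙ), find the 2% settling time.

Comparing s^2 + 2s + 18 to s^2 + 2ζωₙs + ωₙ²: ωₙ = √18 ≈ 4.243 rad/s and ζ = 2/(2·√18) ≈ 0.2357.
ζωₙ = 2/2 = 1, so t_s ≈ 4/(ζωₙ) = 4/1 = 4 s.

t_s ≈ 4 s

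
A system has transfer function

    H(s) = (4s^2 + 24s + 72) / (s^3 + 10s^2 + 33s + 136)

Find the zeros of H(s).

Set the numerator to zero: 4s^2 + 24s + 72 = 0, i.e. 4·(s^2 + 6s + 18) = 0.
Factoring: (s^2 + 6s + 18) = 0.

s = -3 ± 3j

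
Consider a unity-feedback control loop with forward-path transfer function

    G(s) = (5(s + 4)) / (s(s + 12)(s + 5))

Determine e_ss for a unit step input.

e_ss = 0

G(s) has one pole at the origin.
This is a Type 1 system; for a step input the steady-state error is zero.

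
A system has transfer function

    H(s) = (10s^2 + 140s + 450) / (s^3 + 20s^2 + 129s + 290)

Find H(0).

H(0) = 45/29 ≈ 1.552

Set s = 0: H(0) = (450) / (290) = 45/29.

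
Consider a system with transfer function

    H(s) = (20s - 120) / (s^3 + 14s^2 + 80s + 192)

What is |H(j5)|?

|H(j5)| ≈ 0.4925

Substitute s = j5: numerator = -120 + j100, denominator = -158 + j275.
|H(j5)| = |-120 + j100| / |-158 + j275| = 156.20 / 317.16 ≈ 0.4925.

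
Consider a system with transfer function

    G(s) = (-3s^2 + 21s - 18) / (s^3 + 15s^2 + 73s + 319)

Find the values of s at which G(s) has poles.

The poles are the roots of the denominator s^3 + 15s^2 + 73s + 319 = 0.
Trying s = -11: the polynomial evaluates to 0, so (s + 11) is a factor.
Dividing out leaves s^2 + 4s + 29 = 0.
The quadratic formula then gives s = -2 ± 5j.

s = -2 ± 5j, -11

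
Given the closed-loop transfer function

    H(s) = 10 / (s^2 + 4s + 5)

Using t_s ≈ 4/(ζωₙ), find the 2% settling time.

t_s ≈ 2 s

Comparing s^2 + 4s + 5 to s^2 + 2ζωₙs + ωₙ²: ωₙ = √5 ≈ 2.236 rad/s and ζ = 4/(2·√5) ≈ 0.8944.
ζωₙ = 4/2 = 2, so t_s ≈ 4/(ζωₙ) = 4/2 = 2 s.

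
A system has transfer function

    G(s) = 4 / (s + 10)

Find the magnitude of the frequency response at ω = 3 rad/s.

Substitute s = j3: numerator = 4, denominator = 10 + j3.
|G(j3)| = |4| / |10 + j3| = 4 / 10.440 ≈ 0.3831.

|G(j3)| ≈ 0.3831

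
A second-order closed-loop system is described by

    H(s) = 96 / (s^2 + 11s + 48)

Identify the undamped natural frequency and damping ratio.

ωₙ ≈ 6.928 rad/s, ζ ≈ 0.7939

Compare the denominator to the standard form s^2 + 2ζωₙs + ωₙ².
ωₙ² = 48, so ωₙ = √48 ≈ 6.928 rad/s.
2ζωₙ = 11, so ζ = 11/(2·√48) ≈ 0.7939.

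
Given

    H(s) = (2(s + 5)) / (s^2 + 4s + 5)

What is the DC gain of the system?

At s = 0 each factor (s + a) contributes a and each (s^2 + bs + c) contributes c.
H(0) = 2·(5) / ((5)) = 10/5 = 2.

H(0) = 2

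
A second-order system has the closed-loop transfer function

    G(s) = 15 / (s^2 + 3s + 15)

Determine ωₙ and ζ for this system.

Compare the denominator to the standard form s^2 + 2ζωₙs + ωₙ².
ωₙ² = 15, so ωₙ = √15 ≈ 3.873 rad/s.
2ζωₙ = 3, so ζ = 3/(2·√15) ≈ 0.3873.
With ζ = 0.3873 the response is underdamped.

ωₙ ≈ 3.873 rad/s, ζ ≈ 0.3873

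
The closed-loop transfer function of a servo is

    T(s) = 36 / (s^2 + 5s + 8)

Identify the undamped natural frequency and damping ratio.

ωₙ ≈ 2.828 rad/s, ζ ≈ 0.8839

Compare the denominator to the standard form s^2 + 2ζωₙs + ωₙ².
ωₙ² = 8, so ωₙ = √8 ≈ 2.828 rad/s.
2ζωₙ = 5, so ζ = 5/(2·√8) ≈ 0.8839.
With ζ = 0.8839 the response is underdamped.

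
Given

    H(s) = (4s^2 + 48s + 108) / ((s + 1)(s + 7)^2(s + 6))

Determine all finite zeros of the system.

s = -3, -9

Set the numerator to zero: 4s^2 + 48s + 108 = 0, i.e. 4·(s^2 + 12s + 27) = 0.
Factoring: (s + 3)(s + 9) = 0.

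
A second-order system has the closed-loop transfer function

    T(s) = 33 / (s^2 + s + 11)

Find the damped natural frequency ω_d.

Comparing s^2 + s + 11 to s^2 + 2ζωₙs + ωₙ²: ωₙ = √11 ≈ 3.317 rad/s and ζ = 1/(2·√11) ≈ 0.1508.
ζωₙ = 1/2 = 0.5, so ω_d = ωₙ√(1−ζ²) = √(ωₙ² − (ζωₙ)²) = √(11 − 0.5²) = √10.75 ≈ 3.279 rad/s.

ω_d ≈ 3.279 rad/s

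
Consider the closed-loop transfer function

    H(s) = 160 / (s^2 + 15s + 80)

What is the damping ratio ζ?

ζ ≈ 0.8385

Compare the denominator to the standard form s^2 + 2ζωₙs + ωₙ².
ωₙ² = 80, so ωₙ = √80 ≈ 8.944 rad/s.
2ζωₙ = 15, so ζ = 15/(2·√80) ≈ 0.8385.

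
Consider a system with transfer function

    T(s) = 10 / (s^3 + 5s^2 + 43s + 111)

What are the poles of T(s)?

The poles are the roots of the denominator s^3 + 5s^2 + 43s + 111 = 0.
Trying s = -3: the polynomial evaluates to 0, so (s + 3) is a factor.
Dividing out leaves s^2 + 2s + 37 = 0.
The quadratic formula then gives s = -1 ± 6j.

s = -3, -1 ± 6j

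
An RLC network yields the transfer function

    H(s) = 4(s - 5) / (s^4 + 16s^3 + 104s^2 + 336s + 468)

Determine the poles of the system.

s = -5 ± j, -3 ± 3j

The poles are the roots of the denominator s^4 + 16s^3 + 104s^2 + 336s + 468 = 0.
No real roots exist; factor into two real quadratics: (s^2 + 10s + 26)(s^2 + 6s + 18) = 0.
Each quadratic gives a conjugate pair via the quadratic formula.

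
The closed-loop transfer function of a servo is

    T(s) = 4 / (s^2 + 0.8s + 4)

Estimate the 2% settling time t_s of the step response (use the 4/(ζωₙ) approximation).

Comparing s^2 + 0.8s + 4 to s^2 + 2ζωₙs + ωₙ²: ωₙ = 2 rad/s and ζ = 0.8/(2·2) = 0.2.
ζωₙ = 0.8/2 = 0.4, so t_s ≈ 4/(ζωₙ) = 4/0.4 = 10 s.

t_s ≈ 10 s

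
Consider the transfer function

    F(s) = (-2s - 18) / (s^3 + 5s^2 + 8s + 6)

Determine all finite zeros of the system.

s = -9

Set the numerator to zero: -2s - 18 = 0, i.e. -2·(s + 9) = 0.
So s = -9.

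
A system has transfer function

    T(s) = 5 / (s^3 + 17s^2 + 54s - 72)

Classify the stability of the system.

The denominator s^3 + 17s^2 + 54s - 72 factors as (s + 6)(s + 12)(s - 1), giving poles at s = -6, -12, 1.
Since the pole(s) at s = 1 lie in the right half-plane, the system is unstable.

unstable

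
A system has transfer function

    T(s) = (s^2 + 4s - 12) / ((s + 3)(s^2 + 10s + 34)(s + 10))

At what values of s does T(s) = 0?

Set the numerator to zero: s^2 + 4s - 12 = 0.
Factoring: (s - 2)(s + 6) = 0.

s = 2, -6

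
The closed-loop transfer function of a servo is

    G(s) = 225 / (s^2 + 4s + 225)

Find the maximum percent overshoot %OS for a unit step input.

Comparing s^2 + 4s + 225 to s^2 + 2ζωₙs + ωₙ²: ωₙ = 15 rad/s and ζ = 4/(2·15) ≈ 0.1333.
%OS = 100·exp(−πζ/√(1−ζ²)) = 100·exp(−π·0.1333/√(1−0.1333²)) ≈ 65.5%.

%OS ≈ 65.5%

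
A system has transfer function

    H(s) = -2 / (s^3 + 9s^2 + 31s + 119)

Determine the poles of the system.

s = -1 + 4j, -1 - 4j, -7

The poles are the roots of the denominator s^3 + 9s^2 + 31s + 119 = 0.
Trying s = -7: the polynomial evaluates to 0, so (s + 7) is a factor.
Dividing out leaves s^2 + 2s + 17 = 0.
The quadratic formula then gives s = -1 ± 4j.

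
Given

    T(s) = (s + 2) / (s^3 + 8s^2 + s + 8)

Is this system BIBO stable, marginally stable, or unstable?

marginally stable

The denominator s^3 + 8s^2 + s + 8 factors as (s^2 + 1)(s + 8), giving poles at s = j, -j, -8.
Since the simple pole(s) at s = ±j lie on the jω-axis with none in the right half-plane, the system is marginally stable.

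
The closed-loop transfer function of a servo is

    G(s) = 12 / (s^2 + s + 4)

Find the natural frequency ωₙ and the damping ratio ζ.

ωₙ = 2 rad/s, ζ = 0.25

Compare the denominator to the standard form s^2 + 2ζωₙs + ωₙ².
ωₙ² = 4, so ωₙ = 2 rad/s.
2ζωₙ = 1, so ζ = 1/(2·2) = 0.25.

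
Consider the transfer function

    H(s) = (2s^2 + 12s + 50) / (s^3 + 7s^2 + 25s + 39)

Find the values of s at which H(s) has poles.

The poles are the roots of the denominator s^3 + 7s^2 + 25s + 39 = 0.
Trying s = -3: the polynomial evaluates to 0, so (s + 3) is a factor.
Dividing out leaves s^2 + 4s + 13 = 0.
The quadratic formula then gives s = -2 ± 3j.

s = -2 + 3j, -2 - 3j, -3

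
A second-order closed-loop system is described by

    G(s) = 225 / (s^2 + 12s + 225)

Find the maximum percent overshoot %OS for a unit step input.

Comparing s^2 + 12s + 225 to s^2 + 2ζωₙs + ωₙ²: ωₙ = 15 rad/s and ζ = 12/(2·15) = 0.4.
%OS = 100·exp(−πζ/√(1−ζ²)) = 100·exp(−π·0.4/√(1−0.4²)) ≈ 25.4%.

%OS ≈ 25.4%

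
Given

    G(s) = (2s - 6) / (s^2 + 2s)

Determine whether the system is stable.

marginally stable

The denominator s^2 + 2s factors as s(s + 2), giving poles at s = 0, -2.
Since the simple pole(s) at s = 0 lie on the jω-axis with none in the right half-plane, the system is marginally stable.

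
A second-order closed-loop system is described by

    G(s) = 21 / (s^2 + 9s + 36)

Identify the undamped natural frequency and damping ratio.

Compare the denominator to the standard form s^2 + 2ζωₙs + ωₙ².
ωₙ² = 36, so ωₙ = 6 rad/s.
2ζωₙ = 9, so ζ = 9/(2·6) = 0.75.
With ζ = 0.75 the response is underdamped.

ωₙ = 6 rad/s, ζ = 0.75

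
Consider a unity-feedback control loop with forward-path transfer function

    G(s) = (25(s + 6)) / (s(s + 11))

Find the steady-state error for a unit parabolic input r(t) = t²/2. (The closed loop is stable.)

e_ss = ∞

G(s) has one pole at the origin.
This is a Type 1 system; Ka = lim_{s→0} s^2·G(s) = 0, so the steady-state error for a parabola input is infinite.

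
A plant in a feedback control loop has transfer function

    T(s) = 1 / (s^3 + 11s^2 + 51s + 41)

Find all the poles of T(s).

s = -5 ± 4j, -1

The poles are the roots of the denominator s^3 + 11s^2 + 51s + 41 = 0.
Trying s = -1: the polynomial evaluates to 0, so (s + 1) is a factor.
Dividing out leaves s^2 + 10s + 41 = 0.
The quadratic formula then gives s = -5 ± 4j.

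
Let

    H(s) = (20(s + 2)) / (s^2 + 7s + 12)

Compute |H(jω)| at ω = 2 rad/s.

|H(j2)| ≈ 3.508

Substitute s = j2: numerator = 40 + j40, denominator = 8 + j14.
|H(j2)| = |40 + j40| / |8 + j14| = 56.569 / 16.125 ≈ 3.508.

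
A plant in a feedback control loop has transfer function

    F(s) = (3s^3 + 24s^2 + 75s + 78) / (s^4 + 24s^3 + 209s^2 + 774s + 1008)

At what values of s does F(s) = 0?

Set the numerator to zero: 3s^3 + 24s^2 + 75s + 78 = 0, i.e. 3·(s^3 + 8s^2 + 25s + 26) = 0.
Factoring: (s^2 + 6s + 13)(s + 2) = 0.

s = -3 + 2j, -3 - 2j, -2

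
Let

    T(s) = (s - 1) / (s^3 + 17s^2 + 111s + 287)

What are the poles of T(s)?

The poles are the roots of the denominator s^3 + 17s^2 + 111s + 287 = 0.
Trying s = -7: the polynomial evaluates to 0, so (s + 7) is a factor.
Dividing out leaves s^2 + 10s + 41 = 0.
The quadratic formula then gives s = -5 ± 4j.

s = -5 ± 4j, -7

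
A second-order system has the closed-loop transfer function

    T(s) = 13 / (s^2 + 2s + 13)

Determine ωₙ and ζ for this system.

ωₙ ≈ 3.606 rad/s, ζ ≈ 0.2774

Compare the denominator to the standard form s^2 + 2ζωₙs + ωₙ².
ωₙ² = 13, so ωₙ = √13 ≈ 3.606 rad/s.
2ζωₙ = 2, so ζ = 2/(2·√13) ≈ 0.2774.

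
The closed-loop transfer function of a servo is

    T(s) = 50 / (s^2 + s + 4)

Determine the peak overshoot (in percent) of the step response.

Comparing s^2 + s + 4 to s^2 + 2ζωₙs + ωₙ²: ωₙ = 2 rad/s and ζ = 1/(2·2) = 0.25.
%OS = 100·exp(−πζ/√(1−ζ²)) = 100·exp(−π·0.25/√(1−0.25²)) ≈ 44.4%.

%OS ≈ 44.4%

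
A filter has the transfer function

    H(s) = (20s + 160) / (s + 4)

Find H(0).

Set s = 0: H(0) = (160) / (4) = 40.

H(0) = 40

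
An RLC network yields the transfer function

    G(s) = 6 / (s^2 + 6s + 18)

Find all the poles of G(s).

s = -3 ± 3j

The poles are the roots of the denominator s^2 + 6s + 18 = 0.
Using the quadratic formula: s = (-6 ± √(-36))/2 = -3 ± 3j.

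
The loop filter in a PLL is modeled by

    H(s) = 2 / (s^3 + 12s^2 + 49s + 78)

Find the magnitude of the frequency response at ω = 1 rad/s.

|H(j1)| ≈ 0.02451

Substitute s = j1: numerator = 2, denominator = 66 + j48.
|H(j1)| = |2| / |66 + j48| = 2 / 81.609 ≈ 0.02451.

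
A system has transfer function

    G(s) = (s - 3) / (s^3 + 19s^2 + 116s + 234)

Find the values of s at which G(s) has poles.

s = -5 + j, -5 - j, -9

The poles are the roots of the denominator s^3 + 19s^2 + 116s + 234 = 0.
Trying s = -9: the polynomial evaluates to 0, so (s + 9) is a factor.
Dividing out leaves s^2 + 10s + 26 = 0.
The quadratic formula then gives s = -5 ± 1j.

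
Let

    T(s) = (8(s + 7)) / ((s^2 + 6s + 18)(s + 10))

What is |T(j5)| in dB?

Substitute s = j5: numerator = 56 + j40, denominator = -220 + j265.
|T(j5)| = |56 + j40| / |-220 + j265| = 68.819 / 344.42 ≈ 0.1998.
In decibels: 20·log₁₀(0.1998) ≈ -14.0 dB.

|T(j5)|_dB ≈ -14.0 dB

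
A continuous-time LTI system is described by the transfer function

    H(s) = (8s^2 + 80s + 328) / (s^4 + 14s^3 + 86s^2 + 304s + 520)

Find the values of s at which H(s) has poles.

s = -2 + 4j, -2 - 4j, -5 + j, -5 - j

The poles are the roots of the denominator s^4 + 14s^3 + 86s^2 + 304s + 520 = 0.
No real roots exist; factor into two real quadratics: (s^2 + 4s + 20)(s^2 + 10s + 26) = 0.
Each quadratic gives a conjugate pair via the quadratic formula.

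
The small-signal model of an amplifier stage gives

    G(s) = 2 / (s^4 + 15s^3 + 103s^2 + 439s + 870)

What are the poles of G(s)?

The poles are the roots of the denominator s^4 + 15s^3 + 103s^2 + 439s + 870 = 0.
Trying s = -5: the polynomial evaluates to 0, so (s + 5) is a factor.
Dividing out leaves s^3 + 10s^2 + 53s + 174 = 0.
This factors further as (s^2 + 4s + 29)(s + 6) = 0.

s = -2 ± 5j, -5, -6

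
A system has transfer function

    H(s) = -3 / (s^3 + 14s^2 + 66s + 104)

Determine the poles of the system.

The poles are the roots of the denominator s^3 + 14s^2 + 66s + 104 = 0.
Trying s = -4: the polynomial evaluates to 0, so (s + 4) is a factor.
Dividing out leaves s^2 + 10s + 26 = 0.
The quadratic formula then gives s = -5 ± 1j.

s = -5 + j, -5 - j, -4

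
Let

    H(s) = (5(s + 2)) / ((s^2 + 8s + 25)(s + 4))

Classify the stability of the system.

stable

The poles can be read from the denominator factors: s = -4 + 3j, -4 - 3j, -4.
Since all poles lie strictly in the left half-plane, the system is stable.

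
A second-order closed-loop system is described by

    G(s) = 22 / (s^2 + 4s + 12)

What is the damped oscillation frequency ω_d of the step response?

Comparing s^2 + 4s + 12 to s^2 + 2ζωₙs + ωₙ²: ωₙ = √12 ≈ 3.464 rad/s and ζ = 4/(2·√12) ≈ 0.5774.
ζωₙ = 4/2 = 2, so ω_d = ωₙ√(1−ζ²) = √(ωₙ² − (ζωₙ)²) = √(12 − 2²) = √8 ≈ 2.828 rad/s.

ω_d ≈ 2.828 rad/s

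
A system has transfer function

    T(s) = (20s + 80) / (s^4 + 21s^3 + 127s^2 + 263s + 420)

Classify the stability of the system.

The denominator s^4 + 21s^3 + 127s^2 + 263s + 420 factors as (s + 7)(s^2 + 2s + 5)(s + 12), giving poles at s = -7, -1 + 2j, -1 - 2j, -12.
Since all poles lie strictly in the left half-plane, the system is stable.

stable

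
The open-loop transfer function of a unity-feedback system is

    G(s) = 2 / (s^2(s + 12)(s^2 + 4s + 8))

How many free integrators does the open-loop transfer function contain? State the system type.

Type 2

The denominator has 2 factors of s at the origin (free integrators), so this is a Type 2 system.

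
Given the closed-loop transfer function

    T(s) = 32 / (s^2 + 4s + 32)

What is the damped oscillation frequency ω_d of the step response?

Comparing s^2 + 4s + 32 to s^2 + 2ζωₙs + ωₙ²: ωₙ = √32 ≈ 5.657 rad/s and ζ = 4/(2·√32) ≈ 0.3536.
ζωₙ = 4/2 = 2, so ω_d = ωₙ√(1−ζ²) = √(ωₙ² − (ζωₙ)²) = √(32 − 2²) = √28 ≈ 5.292 rad/s.

ω_d ≈ 5.292 rad/s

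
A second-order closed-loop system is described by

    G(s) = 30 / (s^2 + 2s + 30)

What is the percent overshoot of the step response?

%OS ≈ 55.8%

Comparing s^2 + 2s + 30 to s^2 + 2ζωₙs + ωₙ²: ωₙ = √30 ≈ 5.477 rad/s and ζ = 2/(2·√30) ≈ 0.1826.
%OS = 100·exp(−πζ/√(1−ζ²)) = 100·exp(−π·0.1826/√(1−0.1826²)) ≈ 55.8%.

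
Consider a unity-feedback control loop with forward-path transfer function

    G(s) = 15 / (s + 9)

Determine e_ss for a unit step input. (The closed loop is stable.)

G(s) has no poles at the origin.
This is a Type 0 system. Kp = lim_{s→0} G(s) = 15/9 = 5/3.
e_ss = 1/(1 + Kp) = 1/(1 + 5/3) = 3/8 ≈ 0.3750.

e_ss = 0.3750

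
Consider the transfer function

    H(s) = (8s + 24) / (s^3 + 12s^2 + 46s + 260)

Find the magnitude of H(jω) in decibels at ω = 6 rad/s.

|H(j6)|_dB ≈ -10.6 dB

Substitute s = j6: numerator = 24 + j48, denominator = -172 + j60.
|H(j6)| = |24 + j48| / |-172 + j60| = 53.666 / 182.16 ≈ 0.2946.
In decibels: 20·log₁₀(0.2946) ≈ -10.6 dB.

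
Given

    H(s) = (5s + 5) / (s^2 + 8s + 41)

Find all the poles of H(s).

The poles are the roots of the denominator s^2 + 8s + 41 = 0.
Using the quadratic formula: s = (-8 ± √(-100))/2 = -4 ± 5j.

s = -4 + 5j, -4 - 5j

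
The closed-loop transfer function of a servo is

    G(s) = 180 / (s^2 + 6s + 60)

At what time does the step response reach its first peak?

Comparing s^2 + 6s + 60 to s^2 + 2ζωₙs + ωₙ²: ωₙ = √60 ≈ 7.746 rad/s and ζ = 6/(2·√60) ≈ 0.3873.
ζωₙ = 6/2 = 3, so ω_d = ωₙ√(1−ζ²) = √(ωₙ² − (ζωₙ)²) = √(60 − 3²) = √51 ≈ 7.141 rad/s.
t_p = π/ω_d = π/7.141 ≈ 0.4399 s.

t_p ≈ 0.4399 s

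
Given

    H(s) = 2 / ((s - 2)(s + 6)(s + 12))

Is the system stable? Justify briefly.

unstable

The poles can be read from the denominator factors: s = 2, -6, -12.
Since the pole(s) at s = 2 lie in the right half-plane, the system is unstable.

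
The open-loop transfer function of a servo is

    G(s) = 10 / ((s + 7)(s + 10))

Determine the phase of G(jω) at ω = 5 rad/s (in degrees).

∠G(j5) ≈ -62.10°

At s = j5: numerator = 10, denominator = 45 + j85.
∠G = ∠num − ∠den = 0° − (62.103°) = -62.10°.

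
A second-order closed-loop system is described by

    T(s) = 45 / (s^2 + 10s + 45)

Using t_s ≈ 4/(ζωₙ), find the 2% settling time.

Comparing s^2 + 10s + 45 to s^2 + 2ζωₙs + ωₙ²: ωₙ = √45 ≈ 6.708 rad/s and ζ = 10/(2·√45) ≈ 0.7454.
ζωₙ = 10/2 = 5, so t_s ≈ 4/(ζωₙ) = 4/5 = 0.8000 s.

t_s ≈ 0.8000 s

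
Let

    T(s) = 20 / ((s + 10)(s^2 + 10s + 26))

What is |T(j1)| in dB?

|T(j1)|_dB ≈ -22.6 dB

Substitute s = j1: numerator = 20, denominator = 240 + j125.
|T(j1)| = |20| / |240 + j125| = 20 / 270.60 ≈ 0.07391.
In decibels: 20·log₁₀(0.07391) ≈ -22.6 dB.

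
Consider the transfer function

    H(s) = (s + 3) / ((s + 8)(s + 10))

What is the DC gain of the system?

H(0) = 3/80 ≈ 0.03750

Set s = 0: H(0) = (3) / (80) = 3/80.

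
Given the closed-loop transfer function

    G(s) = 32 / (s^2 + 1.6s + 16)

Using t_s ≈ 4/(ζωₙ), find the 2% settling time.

t_s ≈ 5 s

Comparing s^2 + 1.6s + 16 to s^2 + 2ζωₙs + ωₙ²: ωₙ = 4 rad/s and ζ = 1.6/(2·4) = 0.2.
ζωₙ = 1.6/2 = 0.8, so t_s ≈ 4/(ζωₙ) = 4/0.8 = 5 s.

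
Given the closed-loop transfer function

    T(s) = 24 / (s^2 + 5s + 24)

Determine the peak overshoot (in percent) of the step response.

Comparing s^2 + 5s + 24 to s^2 + 2ζωₙs + ωₙ²: ωₙ = √24 ≈ 4.899 rad/s and ζ = 5/(2·√24) ≈ 0.5103.
%OS = 100·exp(−πζ/√(1−ζ²)) = 100·exp(−π·0.5103/√(1−0.5103²)) ≈ 15.5%.

%OS ≈ 15.5%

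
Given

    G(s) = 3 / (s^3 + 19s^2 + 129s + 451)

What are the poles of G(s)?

The poles are the roots of the denominator s^3 + 19s^2 + 129s + 451 = 0.
Trying s = -11: the polynomial evaluates to 0, so (s + 11) is a factor.
Dividing out leaves s^2 + 8s + 41 = 0.
The quadratic formula then gives s = -4 ± 5j.

s = -4 + 5j, -4 - 5j, -11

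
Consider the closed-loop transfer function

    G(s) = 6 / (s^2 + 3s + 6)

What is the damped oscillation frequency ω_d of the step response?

ω_d ≈ 1.936 rad/s

Comparing s^2 + 3s + 6 to s^2 + 2ζωₙs + ωₙ²: ωₙ = √6 ≈ 2.449 rad/s and ζ = 3/(2·√6) ≈ 0.6124.
ζωₙ = 3/2 = 1.5, so ω_d = ωₙ√(1−ζ²) = √(ωₙ² − (ζωₙ)²) = √(6 − 1.5²) = √3.75 ≈ 1.936 rad/s.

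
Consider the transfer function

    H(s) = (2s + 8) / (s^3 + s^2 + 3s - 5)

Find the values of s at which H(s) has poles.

The poles are the roots of the denominator s^3 + s^2 + 3s - 5 = 0.
Trying s = 1: the polynomial evaluates to 0, so (s - 1) is a factor.
Dividing out leaves s^2 + 2s + 5 = 0.
The quadratic formula then gives s = -1 ± 2j.

s = -1 + 2j, -1 - 2j, 1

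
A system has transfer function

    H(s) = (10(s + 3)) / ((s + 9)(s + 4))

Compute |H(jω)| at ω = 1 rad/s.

Substitute s = j1: numerator = 30 + j10, denominator = 35 + j13.
|H(j1)| = |30 + j10| / |35 + j13| = 31.623 / 37.336 ≈ 0.8470.

|H(j1)| ≈ 0.8470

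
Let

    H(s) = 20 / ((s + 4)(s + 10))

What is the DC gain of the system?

H(0) = 1/2 ≈ 0.5000

At s = 0 each factor (s + a) contributes a and each (s^2 + bs + c) contributes c.
H(0) = 20·1 / ((4) · (10)) = 20/40 = 1/2.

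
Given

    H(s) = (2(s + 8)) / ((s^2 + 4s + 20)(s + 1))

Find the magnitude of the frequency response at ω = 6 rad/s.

Substitute s = j6: numerator = 16 + j12, denominator = -160 - j72.
|H(j6)| = |16 + j12| / |-160 - j72| = 20 / 175.45 ≈ 0.1140.

|H(j6)| ≈ 0.1140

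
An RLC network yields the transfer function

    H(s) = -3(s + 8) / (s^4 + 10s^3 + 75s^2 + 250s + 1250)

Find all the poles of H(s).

s = ±5j, -5 ± 5j

The poles are the roots of the denominator s^4 + 10s^3 + 75s^2 + 250s + 1250 = 0.
No real roots exist; factor into two real quadratics: (s^2 + 25)(s^2 + 10s + 50) = 0.
Each quadratic gives a conjugate pair via the quadratic formula.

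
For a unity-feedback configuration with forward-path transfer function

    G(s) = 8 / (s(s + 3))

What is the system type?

The denominator has 1 factor of s at the origin (free integrator), so this is a Type 1 system.

Type 1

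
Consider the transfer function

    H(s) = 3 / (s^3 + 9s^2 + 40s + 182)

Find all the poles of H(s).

The poles are the roots of the denominator s^3 + 9s^2 + 40s + 182 = 0.
Trying s = -7: the polynomial evaluates to 0, so (s + 7) is a factor.
Dividing out leaves s^2 + 2s + 26 = 0.
The quadratic formula then gives s = -1 ± 5j.

s = -1 + 5j, -1 - 5j, -7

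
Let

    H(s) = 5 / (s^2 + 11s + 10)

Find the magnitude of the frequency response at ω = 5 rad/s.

Substitute s = j5: numerator = 5, denominator = -15 + j55.
|H(j5)| = |5| / |-15 + j55| = 5 / 57.009 ≈ 0.08771.

|H(j5)| ≈ 0.08771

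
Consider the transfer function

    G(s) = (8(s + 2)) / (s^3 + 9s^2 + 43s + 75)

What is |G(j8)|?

Substitute s = j8: numerator = 16 + j64, denominator = -501 - j168.
|G(j8)| = |16 + j64| / |-501 - j168| = 65.970 / 528.42 ≈ 0.1248.

|G(j8)| ≈ 0.1248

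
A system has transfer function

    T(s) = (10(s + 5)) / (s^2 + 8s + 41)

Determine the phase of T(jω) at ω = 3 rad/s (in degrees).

∠T(j3) ≈ -5.906°

At s = j3: numerator = 50 + j30, denominator = 32 + j24.
∠T = ∠num − ∠den = 30.964° − (36.870°) = -5.906°.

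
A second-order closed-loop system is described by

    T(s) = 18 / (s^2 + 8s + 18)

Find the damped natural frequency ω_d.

Comparing s^2 + 8s + 18 to s^2 + 2ζωₙs + ωₙ²: ωₙ = √18 ≈ 4.243 rad/s and ζ = 8/(2·√18) ≈ 0.9428.
ζωₙ = 8/2 = 4, so ω_d = ωₙ√(1−ζ²) = √(ωₙ² − (ζωₙ)²) = √(18 − 4²) = √2 ≈ 1.414 rad/s.

ω_d ≈ 1.414 rad/s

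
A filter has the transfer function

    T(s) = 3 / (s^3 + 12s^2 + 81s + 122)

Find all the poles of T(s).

The poles are the roots of the denominator s^3 + 12s^2 + 81s + 122 = 0.
Trying s = -2: the polynomial evaluates to 0, so (s + 2) is a factor.
Dividing out leaves s^2 + 10s + 61 = 0.
The quadratic formula then gives s = -5 ± 6j.

s = -2, -5 ± 6j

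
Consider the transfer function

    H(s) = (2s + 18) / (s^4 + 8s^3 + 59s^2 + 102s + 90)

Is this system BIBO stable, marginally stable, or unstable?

stable

The denominator s^4 + 8s^3 + 59s^2 + 102s + 90 factors as (s^2 + 2s + 2)(s^2 + 6s + 45), giving poles at s = -1 + j, -1 - j, -3 + 6j, -3 - 6j.
Since all poles lie strictly in the left half-plane, the system is stable.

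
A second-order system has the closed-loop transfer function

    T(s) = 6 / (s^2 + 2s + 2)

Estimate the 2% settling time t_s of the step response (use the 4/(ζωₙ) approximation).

t_s ≈ 4 s

Comparing s^2 + 2s + 2 to s^2 + 2ζωₙs + ωₙ²: ωₙ = √2 ≈ 1.414 rad/s and ζ = 2/(2·√2) ≈ 0.7071.
ζωₙ = 2/2 = 1, so t_s ≈ 4/(ζωₙ) = 4/1 = 4 s.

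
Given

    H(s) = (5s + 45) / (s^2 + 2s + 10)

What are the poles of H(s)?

The poles are the roots of the denominator s^2 + 2s + 10 = 0.
Using the quadratic formula: s = (-2 ± √(-36))/2 = -1 ± 3j.

s = -1 ± 3j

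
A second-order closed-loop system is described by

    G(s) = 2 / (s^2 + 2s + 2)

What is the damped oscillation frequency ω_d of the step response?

ω_d = 1 rad/s

Comparing s^2 + 2s + 2 to s^2 + 2ζωₙs + ωₙ²: ωₙ = √2 ≈ 1.414 rad/s and ζ = 2/(2·√2) ≈ 0.7071.
ζωₙ = 2/2 = 1, so ω_d = ωₙ√(1−ζ²) = √(ωₙ² − (ζωₙ)²) = √(2 − 1²) = √1 = 1 rad/s.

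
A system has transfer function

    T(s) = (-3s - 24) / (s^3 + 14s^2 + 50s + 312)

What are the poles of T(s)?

The poles are the roots of the denominator s^3 + 14s^2 + 50s + 312 = 0.
Trying s = -12: the polynomial evaluates to 0, so (s + 12) is a factor.
Dividing out leaves s^2 + 2s + 26 = 0.
The quadratic formula then gives s = -1 ± 5j.

s = -1 + 5j, -1 - 5j, -12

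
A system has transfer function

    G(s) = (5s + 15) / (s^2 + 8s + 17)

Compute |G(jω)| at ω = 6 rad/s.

|G(j6)| ≈ 0.6497

Substitute s = j6: numerator = 15 + j30, denominator = -19 + j48.
|G(j6)| = |15 + j30| / |-19 + j48| = 33.541 / 51.624 ≈ 0.6497.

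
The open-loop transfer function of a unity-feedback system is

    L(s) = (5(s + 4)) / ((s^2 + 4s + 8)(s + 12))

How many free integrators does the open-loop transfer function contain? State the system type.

Type 0

The denominator has no factor of s at the origin — no free integrator — so this is a Type 0 system.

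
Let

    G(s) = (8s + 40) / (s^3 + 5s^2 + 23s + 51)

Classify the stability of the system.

stable

The denominator s^3 + 5s^2 + 23s + 51 factors as (s^2 + 2s + 17)(s + 3), giving poles at s = -1 + 4j, -1 - 4j, -3.
Since all poles lie strictly in the left half-plane, the system is stable.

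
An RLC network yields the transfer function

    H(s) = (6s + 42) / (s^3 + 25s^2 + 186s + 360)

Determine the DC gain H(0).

H(0) = 7/60 ≈ 0.1167

Set s = 0: H(0) = (42) / (360) = 7/60.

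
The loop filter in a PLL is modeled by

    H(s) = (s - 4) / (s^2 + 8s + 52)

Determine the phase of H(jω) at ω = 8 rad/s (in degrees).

∠H(j8) ≈ 15.95°

At s = j8: numerator = -4 + j8, denominator = -12 + j64.
∠H = ∠num − ∠den = 116.57° − (100.62°) = 15.95°.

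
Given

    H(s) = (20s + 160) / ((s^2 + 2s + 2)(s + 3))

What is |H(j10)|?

Substitute s = j10: numerator = 160 + j200, denominator = -494 - j920.
|H(j10)| = |160 + j200| / |-494 - j920| = 256.12 / 1044.2 ≈ 0.2453.

|H(j10)| ≈ 0.2453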